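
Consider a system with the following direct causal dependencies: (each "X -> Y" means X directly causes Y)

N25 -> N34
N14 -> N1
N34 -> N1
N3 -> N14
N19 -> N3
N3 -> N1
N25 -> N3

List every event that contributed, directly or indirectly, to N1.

Immediate causes of N1: N3, N14, N34.
Further upstream: N25, N19.

N14, N19, N25, N3, N34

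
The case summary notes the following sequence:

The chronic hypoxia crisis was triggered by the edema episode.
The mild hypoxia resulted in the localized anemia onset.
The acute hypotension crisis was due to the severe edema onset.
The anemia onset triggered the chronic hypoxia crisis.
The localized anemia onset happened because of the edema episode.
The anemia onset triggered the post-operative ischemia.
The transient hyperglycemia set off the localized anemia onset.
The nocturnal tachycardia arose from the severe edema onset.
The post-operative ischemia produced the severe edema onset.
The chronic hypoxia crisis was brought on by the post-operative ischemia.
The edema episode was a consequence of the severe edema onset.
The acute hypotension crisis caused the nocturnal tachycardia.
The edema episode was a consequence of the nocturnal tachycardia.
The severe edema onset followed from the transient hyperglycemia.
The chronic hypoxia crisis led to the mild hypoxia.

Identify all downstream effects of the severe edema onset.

the acute hypotension crisis, the chronic hypoxia crisis, the edema episode, the localized anemia onset, the mild hypoxia, the nocturnal tachycardia

Direct effects: the acute hypotension crisis, the nocturnal tachycardia, the edema episode.
2 steps out: the chronic hypoxia crisis, the localized anemia onset.
3 steps out: the mild hypoxia.
Not reachable from it: the anemia onset, the transient hyperglycemia, the post-operative ischemia.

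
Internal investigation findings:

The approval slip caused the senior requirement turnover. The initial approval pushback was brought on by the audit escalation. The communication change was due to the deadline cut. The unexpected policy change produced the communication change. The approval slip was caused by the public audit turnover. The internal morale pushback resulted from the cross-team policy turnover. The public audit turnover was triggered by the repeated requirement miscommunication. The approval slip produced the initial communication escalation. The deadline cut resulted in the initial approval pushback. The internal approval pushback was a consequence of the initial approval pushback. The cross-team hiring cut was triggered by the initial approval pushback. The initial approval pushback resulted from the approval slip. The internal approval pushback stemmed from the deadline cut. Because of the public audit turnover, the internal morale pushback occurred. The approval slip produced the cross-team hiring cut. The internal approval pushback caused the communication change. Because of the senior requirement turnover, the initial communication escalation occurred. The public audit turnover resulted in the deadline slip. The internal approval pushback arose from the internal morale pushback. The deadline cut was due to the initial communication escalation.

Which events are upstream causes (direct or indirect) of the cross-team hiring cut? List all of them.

the approval slip, the audit escalation, the deadline cut, the initial approval pushback, the initial communication escalation, the public audit turnover, the repeated requirement miscommunication, the senior requirement turnover

Immediate causes of the cross-team hiring cut: the approval slip, the initial approval pushback.
Further upstream: the repeated requirement miscommunication, the audit escalation, the public audit turnover, the senior requirement turnover, the initial communication escalation, the deadline cut.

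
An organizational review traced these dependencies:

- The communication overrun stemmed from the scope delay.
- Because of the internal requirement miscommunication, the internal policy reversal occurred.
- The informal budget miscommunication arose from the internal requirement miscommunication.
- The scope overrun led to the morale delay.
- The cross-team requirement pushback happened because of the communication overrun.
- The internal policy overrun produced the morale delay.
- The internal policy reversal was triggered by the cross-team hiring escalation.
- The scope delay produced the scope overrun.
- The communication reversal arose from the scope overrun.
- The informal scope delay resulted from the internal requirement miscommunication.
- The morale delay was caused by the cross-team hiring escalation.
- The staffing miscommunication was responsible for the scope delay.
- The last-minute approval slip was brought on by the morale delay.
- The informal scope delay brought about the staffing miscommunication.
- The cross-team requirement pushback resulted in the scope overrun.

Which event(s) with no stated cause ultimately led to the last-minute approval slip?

Tracing upstream from the last-minute approval slip: the last-minute approval slip ← the morale delay ← the scope overrun ← the scope delay ← the staffing miscommunication ← the informal scope delay ← the internal requirement miscommunication.
A separate upstream branch: the last-minute approval slip ← the morale delay ← the cross-team hiring escalation.
A separate upstream branch: the last-minute approval slip ← the morale delay ← the internal policy overrun.
Each of those chain origins has no stated cause.

the cross-team hiring escalation, the internal policy overrun, the internal requirement miscommunication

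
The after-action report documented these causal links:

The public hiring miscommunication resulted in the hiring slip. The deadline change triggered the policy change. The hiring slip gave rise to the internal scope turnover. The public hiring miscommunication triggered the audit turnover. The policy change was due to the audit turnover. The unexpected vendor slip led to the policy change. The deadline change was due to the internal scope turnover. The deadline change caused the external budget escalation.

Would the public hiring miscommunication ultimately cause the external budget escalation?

Yes

There is a causal chain: the public hiring miscommunication → the hiring slip → the internal scope turnover → the deadline change → the external budget escalation.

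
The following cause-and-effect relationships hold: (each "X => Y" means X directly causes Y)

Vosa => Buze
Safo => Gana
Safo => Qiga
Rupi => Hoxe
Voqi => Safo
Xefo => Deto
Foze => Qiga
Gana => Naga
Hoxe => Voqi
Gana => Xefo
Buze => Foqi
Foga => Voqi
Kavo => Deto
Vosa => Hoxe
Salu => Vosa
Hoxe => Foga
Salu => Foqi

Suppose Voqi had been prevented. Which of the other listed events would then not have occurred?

Downstream of Voqi: Safo, Gana, Xefo, Qiga, Naga, Deto.
Of those, still caused via another path: Qiga, Deto.
The remainder have no surviving cause.

Gana, Naga, Safo, Xefo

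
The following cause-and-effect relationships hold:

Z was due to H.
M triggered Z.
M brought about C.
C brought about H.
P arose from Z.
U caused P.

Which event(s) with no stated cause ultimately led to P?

Tracing upstream from P: P ← U.
A separate upstream branch: P ← Z ← M.
Each of those chain origins has no stated cause.

M, U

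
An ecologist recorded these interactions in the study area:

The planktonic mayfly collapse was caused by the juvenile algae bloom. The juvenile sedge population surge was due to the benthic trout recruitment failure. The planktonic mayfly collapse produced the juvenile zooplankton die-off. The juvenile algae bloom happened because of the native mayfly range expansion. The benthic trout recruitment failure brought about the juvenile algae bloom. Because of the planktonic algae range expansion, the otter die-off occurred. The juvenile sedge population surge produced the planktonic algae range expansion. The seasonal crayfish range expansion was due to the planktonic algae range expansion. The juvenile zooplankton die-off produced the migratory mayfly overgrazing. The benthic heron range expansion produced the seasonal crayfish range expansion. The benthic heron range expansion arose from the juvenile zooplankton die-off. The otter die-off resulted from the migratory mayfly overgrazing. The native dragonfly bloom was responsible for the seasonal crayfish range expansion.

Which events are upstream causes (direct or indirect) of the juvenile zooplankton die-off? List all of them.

Immediate cause of the juvenile zooplankton die-off: the planktonic mayfly collapse.
Further upstream: the benthic trout recruitment failure, the native mayfly range expansion, the juvenile algae bloom.

the benthic trout recruitment failure, the juvenile algae bloom, the native mayfly range expansion, the planktonic mayfly collapse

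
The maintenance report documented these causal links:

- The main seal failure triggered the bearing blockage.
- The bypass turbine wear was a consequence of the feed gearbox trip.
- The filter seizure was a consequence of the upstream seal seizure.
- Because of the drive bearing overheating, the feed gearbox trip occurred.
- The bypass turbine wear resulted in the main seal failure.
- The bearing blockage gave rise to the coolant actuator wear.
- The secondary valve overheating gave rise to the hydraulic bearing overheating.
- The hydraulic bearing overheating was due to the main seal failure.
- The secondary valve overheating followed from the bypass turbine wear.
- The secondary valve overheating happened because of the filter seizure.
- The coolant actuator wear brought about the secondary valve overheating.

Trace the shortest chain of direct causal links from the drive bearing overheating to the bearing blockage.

the drive bearing overheating → the feed gearbox trip → the bypass turbine wear → the main seal failure → the bearing blockage

the drive bearing overheating → the feed gearbox trip
the feed gearbox trip → the bypass turbine wear
the bypass turbine wear → the main seal failure
the main seal failure → the bearing blockage
Length: 4 steps.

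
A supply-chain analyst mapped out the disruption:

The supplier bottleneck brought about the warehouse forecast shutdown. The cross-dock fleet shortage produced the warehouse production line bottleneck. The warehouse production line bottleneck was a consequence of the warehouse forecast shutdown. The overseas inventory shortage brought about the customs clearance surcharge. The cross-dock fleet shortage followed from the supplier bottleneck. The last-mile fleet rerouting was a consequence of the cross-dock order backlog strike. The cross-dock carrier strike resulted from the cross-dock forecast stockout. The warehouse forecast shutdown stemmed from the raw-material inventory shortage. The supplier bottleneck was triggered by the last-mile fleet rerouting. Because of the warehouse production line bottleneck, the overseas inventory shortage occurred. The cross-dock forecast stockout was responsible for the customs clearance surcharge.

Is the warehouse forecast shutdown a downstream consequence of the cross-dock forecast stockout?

No

The cross-dock forecast stockout leads to the customs clearance surcharge, the cross-dock carrier strike; the warehouse forecast shutdown is not among them.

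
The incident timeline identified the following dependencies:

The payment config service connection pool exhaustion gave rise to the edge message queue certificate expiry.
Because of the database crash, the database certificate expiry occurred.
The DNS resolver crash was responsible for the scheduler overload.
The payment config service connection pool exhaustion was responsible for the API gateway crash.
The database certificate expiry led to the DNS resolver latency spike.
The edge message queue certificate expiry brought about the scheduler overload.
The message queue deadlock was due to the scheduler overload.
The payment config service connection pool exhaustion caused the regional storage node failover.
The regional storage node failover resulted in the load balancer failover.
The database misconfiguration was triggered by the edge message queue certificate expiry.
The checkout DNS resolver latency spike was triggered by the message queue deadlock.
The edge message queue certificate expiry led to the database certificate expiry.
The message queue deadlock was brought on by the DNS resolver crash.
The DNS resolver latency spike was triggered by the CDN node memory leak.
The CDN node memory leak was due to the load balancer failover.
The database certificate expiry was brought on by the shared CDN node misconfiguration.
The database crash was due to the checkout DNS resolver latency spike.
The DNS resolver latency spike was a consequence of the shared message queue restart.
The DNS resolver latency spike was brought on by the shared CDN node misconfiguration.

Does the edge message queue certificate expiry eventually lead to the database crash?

There is a causal chain: the edge message queue certificate expiry → the scheduler overload → the message queue deadlock → the checkout DNS resolver latency spike → the database crash.

Yes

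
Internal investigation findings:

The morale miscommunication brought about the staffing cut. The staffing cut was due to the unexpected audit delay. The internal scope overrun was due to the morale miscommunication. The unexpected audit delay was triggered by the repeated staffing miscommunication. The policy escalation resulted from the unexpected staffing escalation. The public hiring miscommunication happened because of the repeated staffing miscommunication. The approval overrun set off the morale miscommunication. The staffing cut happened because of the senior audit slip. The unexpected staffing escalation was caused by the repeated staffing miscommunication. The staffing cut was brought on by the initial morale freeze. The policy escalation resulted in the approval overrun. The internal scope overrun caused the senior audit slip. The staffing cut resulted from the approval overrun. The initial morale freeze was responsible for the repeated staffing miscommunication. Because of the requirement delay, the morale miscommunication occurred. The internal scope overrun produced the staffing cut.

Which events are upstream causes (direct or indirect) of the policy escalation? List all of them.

Immediate cause of the policy escalation: the unexpected staffing escalation.
Further upstream: the initial morale freeze, the repeated staffing miscommunication.

the initial morale freeze, the repeated staffing miscommunication, the unexpected staffing escalation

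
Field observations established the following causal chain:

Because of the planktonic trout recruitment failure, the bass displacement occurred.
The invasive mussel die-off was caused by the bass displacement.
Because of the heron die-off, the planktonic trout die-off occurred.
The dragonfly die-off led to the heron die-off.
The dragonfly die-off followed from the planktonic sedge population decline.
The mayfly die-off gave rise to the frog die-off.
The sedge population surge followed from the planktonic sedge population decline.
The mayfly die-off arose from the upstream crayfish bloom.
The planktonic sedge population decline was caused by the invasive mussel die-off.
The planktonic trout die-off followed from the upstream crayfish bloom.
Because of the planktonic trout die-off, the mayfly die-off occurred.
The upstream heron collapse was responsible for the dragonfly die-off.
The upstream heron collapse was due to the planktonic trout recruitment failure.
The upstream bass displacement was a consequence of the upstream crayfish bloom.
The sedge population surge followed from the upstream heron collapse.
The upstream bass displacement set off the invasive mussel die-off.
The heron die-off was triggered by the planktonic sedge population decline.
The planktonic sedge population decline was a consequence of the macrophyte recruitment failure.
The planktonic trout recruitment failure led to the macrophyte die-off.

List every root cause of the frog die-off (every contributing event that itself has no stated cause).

Tracing upstream from the frog die-off: the frog die-off ← the mayfly die-off ← the planktonic trout die-off ← the heron die-off ← the dragonfly die-off ← the upstream heron collapse ← the planktonic trout recruitment failure.
A separate upstream branch: the frog die-off ← the mayfly die-off ← the planktonic trout die-off ← the heron die-off ← the planktonic sedge population decline ← the macrophyte recruitment failure.
A separate upstream branch: the frog die-off ← the mayfly die-off ← the upstream crayfish bloom.
Each of those chain origins has no stated cause.

the macrophyte recruitment failure, the planktonic trout recruitment failure, the upstream crayfish bloom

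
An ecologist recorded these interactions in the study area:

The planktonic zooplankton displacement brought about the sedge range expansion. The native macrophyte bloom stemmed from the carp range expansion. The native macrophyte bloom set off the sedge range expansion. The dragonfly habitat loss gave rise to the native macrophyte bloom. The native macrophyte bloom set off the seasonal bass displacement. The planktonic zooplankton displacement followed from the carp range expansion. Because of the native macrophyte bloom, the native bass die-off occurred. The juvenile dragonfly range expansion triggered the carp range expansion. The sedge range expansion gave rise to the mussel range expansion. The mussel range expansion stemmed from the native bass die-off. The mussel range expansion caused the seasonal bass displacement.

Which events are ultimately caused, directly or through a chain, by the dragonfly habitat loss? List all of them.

Direct effects: the native macrophyte bloom.
2 steps out: the native bass die-off, the sedge range expansion, the seasonal bass displacement.
3 steps out: the mussel range expansion.
Not reachable from it: the juvenile dragonfly range expansion, the carp range expansion, the planktonic zooplankton displacement.

the mussel range expansion, the native bass die-off, the native macrophyte bloom, the seasonal bass displacement, the sedge range expansion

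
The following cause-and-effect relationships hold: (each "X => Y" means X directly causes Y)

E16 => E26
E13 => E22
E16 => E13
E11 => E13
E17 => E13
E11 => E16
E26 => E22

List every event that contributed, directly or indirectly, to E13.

Immediate causes of E13: E11, E16, E17.

E11, E16, E17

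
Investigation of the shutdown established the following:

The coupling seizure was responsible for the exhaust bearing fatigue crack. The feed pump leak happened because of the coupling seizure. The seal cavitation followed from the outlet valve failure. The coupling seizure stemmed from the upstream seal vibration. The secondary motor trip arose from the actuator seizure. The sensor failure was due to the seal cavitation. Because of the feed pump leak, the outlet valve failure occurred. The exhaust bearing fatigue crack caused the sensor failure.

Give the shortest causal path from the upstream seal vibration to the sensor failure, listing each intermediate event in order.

the upstream seal vibration → the coupling seizure → the exhaust bearing fatigue crack → the sensor failure

the upstream seal vibration → the coupling seizure
the coupling seizure → the exhaust bearing fatigue crack
the exhaust bearing fatigue crack → the sensor failure
Length: 3 steps.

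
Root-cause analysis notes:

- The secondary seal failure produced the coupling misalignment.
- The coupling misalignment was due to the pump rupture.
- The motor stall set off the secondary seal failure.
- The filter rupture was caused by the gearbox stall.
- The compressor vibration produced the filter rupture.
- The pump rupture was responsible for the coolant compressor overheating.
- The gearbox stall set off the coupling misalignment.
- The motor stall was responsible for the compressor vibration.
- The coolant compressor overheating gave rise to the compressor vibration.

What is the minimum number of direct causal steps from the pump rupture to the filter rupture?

Shortest chain: the pump rupture → the coolant compressor overheating → the compressor vibration → the filter rupture.

3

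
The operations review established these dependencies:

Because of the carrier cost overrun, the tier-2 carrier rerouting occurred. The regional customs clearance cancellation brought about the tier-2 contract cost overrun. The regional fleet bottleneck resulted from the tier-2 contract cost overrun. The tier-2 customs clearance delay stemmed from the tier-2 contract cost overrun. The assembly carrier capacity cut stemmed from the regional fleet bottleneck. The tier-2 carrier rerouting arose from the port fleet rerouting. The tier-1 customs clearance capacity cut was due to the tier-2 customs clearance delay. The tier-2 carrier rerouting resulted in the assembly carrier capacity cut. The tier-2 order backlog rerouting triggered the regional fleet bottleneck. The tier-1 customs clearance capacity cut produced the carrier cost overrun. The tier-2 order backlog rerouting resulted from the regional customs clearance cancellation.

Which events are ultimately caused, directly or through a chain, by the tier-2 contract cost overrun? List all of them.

the assembly carrier capacity cut, the carrier cost overrun, the regional fleet bottleneck, the tier-1 customs clearance capacity cut, the tier-2 carrier rerouting, the tier-2 customs clearance delay

Direct effects: the tier-2 customs clearance delay, the regional fleet bottleneck.
2 steps out: the tier-1 customs clearance capacity cut, the assembly carrier capacity cut.
3 steps out: the carrier cost overrun.
4 steps out: the tier-2 carrier rerouting.
Not reachable from it: the regional customs clearance cancellation, the port fleet rerouting, the tier-2 order backlog rerouting.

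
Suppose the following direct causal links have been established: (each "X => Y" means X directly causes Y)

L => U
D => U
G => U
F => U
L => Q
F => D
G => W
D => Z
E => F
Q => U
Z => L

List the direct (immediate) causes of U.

D, F, G, L, Q

Upstream contributors include E, Z, but only D, F, G, L, Q feed directly into U.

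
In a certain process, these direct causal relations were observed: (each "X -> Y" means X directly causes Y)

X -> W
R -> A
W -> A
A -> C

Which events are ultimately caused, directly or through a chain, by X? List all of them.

A, C, W

Direct effects: W.
2 steps out: A.
3 steps out: C.
Not reachable from it: R.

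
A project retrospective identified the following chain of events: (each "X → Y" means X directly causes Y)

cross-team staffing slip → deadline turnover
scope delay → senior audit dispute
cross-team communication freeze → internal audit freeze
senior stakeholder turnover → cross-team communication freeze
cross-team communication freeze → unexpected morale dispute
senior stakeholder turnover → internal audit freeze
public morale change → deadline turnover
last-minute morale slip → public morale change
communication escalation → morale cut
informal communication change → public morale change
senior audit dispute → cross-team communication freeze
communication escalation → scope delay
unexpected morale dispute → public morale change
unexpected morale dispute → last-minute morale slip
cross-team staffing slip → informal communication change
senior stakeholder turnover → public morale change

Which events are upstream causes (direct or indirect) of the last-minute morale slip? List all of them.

the communication escalation, the cross-team communication freeze, the scope delay, the senior audit dispute, the senior stakeholder turnover, the unexpected morale dispute

Immediate cause of the last-minute morale slip: the unexpected morale dispute.
Further upstream: the communication escalation, the scope delay, the senior stakeholder turnover, the senior audit dispute, the cross-team communication freeze.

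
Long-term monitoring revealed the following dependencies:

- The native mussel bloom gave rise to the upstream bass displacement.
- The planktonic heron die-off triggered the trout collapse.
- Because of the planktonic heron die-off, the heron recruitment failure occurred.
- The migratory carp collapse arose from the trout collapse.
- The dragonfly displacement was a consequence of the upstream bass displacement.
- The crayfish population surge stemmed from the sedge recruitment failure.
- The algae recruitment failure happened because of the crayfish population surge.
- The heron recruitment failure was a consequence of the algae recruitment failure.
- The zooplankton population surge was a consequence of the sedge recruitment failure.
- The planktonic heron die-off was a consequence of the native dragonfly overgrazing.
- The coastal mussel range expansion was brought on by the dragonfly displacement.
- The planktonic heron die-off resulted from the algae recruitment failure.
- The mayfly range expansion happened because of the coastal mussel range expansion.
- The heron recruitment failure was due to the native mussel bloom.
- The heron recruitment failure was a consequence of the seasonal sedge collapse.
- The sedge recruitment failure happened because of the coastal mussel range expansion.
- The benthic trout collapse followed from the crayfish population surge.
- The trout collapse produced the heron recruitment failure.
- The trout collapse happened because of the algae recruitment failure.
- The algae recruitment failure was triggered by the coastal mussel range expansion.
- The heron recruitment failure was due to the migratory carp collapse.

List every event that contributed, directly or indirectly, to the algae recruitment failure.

Immediate causes of the algae recruitment failure: the coastal mussel range expansion, the crayfish population surge.
Further upstream: the native mussel bloom, the upstream bass displacement, the dragonfly displacement, the sedge recruitment failure.

the coastal mussel range expansion, the crayfish population surge, the dragonfly displacement, the native mussel bloom, the sedge recruitment failure, the upstream bass displacement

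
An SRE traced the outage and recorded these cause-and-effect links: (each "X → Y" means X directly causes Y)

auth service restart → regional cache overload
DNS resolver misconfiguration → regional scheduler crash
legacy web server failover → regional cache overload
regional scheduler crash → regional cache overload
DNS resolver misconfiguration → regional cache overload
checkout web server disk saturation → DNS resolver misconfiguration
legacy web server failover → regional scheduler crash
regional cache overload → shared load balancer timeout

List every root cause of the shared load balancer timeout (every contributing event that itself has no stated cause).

the auth service restart, the checkout web server disk saturation, the legacy web server failover

Tracing upstream from the shared load balancer timeout: the shared load balancer timeout ← the regional cache overload ← the DNS resolver misconfiguration ← the checkout web server disk saturation.
A separate upstream branch: the shared load balancer timeout ← the regional cache overload ← the auth service restart.
A separate upstream branch: the shared load balancer timeout ← the regional cache overload ← the legacy web server failover.
Each of those chain origins has no stated cause.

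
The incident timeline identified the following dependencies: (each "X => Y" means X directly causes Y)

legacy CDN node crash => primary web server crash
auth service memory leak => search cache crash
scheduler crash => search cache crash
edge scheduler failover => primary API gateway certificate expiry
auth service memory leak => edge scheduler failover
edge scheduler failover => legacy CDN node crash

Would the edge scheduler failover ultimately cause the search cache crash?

The edge scheduler failover leads to the primary API gateway certificate expiry, the legacy CDN node crash, the primary web server crash; the search cache crash is not among them.

No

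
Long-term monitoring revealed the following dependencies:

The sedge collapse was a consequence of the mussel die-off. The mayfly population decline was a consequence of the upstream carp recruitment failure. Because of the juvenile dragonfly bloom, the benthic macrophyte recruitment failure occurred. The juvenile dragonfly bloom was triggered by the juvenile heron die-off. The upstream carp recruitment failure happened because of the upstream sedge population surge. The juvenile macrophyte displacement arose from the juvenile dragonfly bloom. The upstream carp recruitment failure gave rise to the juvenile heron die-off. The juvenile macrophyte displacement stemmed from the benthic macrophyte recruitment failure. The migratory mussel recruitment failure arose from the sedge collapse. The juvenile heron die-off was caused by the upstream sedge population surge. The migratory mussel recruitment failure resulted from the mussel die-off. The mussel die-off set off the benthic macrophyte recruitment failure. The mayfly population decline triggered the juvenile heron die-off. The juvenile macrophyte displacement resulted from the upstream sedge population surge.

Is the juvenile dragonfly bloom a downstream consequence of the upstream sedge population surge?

There is a causal chain: the upstream sedge population surge → the juvenile heron die-off → the juvenile dragonfly bloom.

Yes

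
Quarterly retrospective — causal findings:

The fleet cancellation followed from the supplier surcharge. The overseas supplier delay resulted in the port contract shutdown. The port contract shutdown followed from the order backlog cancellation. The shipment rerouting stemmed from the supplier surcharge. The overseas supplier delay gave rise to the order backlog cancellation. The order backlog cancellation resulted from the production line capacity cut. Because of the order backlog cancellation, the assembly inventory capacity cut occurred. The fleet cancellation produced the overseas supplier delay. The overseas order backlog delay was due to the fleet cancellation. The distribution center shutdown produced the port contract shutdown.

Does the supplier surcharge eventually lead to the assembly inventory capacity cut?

Yes

There is a causal chain: the supplier surcharge → the fleet cancellation → the overseas supplier delay → the order backlog cancellation → the assembly inventory capacity cut.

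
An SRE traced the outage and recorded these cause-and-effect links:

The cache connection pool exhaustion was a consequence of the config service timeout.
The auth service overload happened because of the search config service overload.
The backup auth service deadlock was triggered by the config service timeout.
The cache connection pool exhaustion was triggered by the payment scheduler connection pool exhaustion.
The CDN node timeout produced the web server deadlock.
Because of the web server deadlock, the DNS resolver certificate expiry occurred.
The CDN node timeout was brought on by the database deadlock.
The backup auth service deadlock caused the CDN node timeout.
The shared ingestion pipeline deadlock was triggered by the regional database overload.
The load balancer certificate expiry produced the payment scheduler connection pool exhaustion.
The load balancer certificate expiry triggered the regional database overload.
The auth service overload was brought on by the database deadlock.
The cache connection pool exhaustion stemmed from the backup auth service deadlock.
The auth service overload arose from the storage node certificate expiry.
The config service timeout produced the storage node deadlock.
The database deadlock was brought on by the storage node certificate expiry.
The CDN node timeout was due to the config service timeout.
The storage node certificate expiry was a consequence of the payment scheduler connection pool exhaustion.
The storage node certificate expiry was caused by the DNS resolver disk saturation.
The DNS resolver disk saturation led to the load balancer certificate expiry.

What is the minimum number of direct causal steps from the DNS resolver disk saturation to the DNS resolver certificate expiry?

5

Shortest chain: the DNS resolver disk saturation → the storage node certificate expiry → the database deadlock → the CDN node timeout → the web server deadlock → the DNS resolver certificate expiry.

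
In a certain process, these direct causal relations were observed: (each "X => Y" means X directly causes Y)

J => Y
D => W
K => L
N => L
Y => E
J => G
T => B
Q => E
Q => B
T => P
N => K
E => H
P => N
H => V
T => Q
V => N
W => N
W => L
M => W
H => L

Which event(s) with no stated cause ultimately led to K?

D, J, M, T

Tracing upstream from K: K ← N ← P ← T.
A separate upstream branch: K ← N ← V ← H ← E ← Y ← J.
A separate upstream branch: K ← N ← W ← M.
A separate upstream branch: K ← N ← W ← D.
Each of those chain origins has no stated cause.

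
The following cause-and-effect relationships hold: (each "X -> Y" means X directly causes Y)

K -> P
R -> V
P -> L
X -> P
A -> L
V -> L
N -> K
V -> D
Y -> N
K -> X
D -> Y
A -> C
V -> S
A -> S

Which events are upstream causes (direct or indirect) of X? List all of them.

D, K, N, R, V, Y

Immediate cause of X: K.
Further upstream: R, V, D, Y, N.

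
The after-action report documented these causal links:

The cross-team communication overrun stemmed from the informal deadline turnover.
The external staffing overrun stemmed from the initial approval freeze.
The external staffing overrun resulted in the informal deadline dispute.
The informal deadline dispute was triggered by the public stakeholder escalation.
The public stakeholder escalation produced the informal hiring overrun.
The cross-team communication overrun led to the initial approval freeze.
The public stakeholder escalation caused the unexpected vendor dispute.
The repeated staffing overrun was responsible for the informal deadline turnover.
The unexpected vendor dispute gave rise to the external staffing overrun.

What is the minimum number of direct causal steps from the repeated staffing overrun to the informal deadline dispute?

5

Shortest chain: the repeated staffing overrun → the informal deadline turnover → the cross-team communication overrun → the initial approval freeze → the external staffing overrun → the informal deadline dispute.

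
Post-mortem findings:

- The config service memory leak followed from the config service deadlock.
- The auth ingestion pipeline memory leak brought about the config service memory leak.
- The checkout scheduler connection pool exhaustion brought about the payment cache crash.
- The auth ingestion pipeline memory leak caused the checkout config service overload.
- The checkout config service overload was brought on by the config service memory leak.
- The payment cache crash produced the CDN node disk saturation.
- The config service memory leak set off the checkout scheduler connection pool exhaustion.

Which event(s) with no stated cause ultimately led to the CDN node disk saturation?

the auth ingestion pipeline memory leak, the config service deadlock

Tracing upstream from the CDN node disk saturation: the CDN node disk saturation ← the payment cache crash ← the checkout scheduler connection pool exhaustion ← the config service memory leak ← the auth ingestion pipeline memory leak.
A separate upstream branch: the CDN node disk saturation ← the payment cache crash ← the checkout scheduler connection pool exhaustion ← the config service memory leak ← the config service deadlock.
Each of those chain origins has no stated cause.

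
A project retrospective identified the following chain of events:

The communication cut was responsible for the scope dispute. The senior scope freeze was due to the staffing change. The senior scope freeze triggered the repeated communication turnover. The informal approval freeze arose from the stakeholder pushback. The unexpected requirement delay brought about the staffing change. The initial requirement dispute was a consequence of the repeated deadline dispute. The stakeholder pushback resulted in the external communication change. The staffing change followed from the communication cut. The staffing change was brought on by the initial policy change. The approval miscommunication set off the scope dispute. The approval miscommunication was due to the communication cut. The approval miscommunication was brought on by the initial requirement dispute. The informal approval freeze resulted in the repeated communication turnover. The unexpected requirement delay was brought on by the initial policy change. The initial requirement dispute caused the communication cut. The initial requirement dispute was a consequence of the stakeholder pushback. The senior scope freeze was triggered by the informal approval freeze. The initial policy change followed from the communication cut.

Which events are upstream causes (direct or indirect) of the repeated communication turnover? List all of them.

Immediate causes of the repeated communication turnover: the informal approval freeze, the senior scope freeze.
Further upstream: the stakeholder pushback, the initial requirement dispute, the communication cut, the initial policy change, the unexpected requirement delay, the staffing change, the repeated deadline dispute.

the communication cut, the informal approval freeze, the initial policy change, the initial requirement dispute, the repeated deadline dispute, the senior scope freeze, the staffing change, the stakeholder pushback, the unexpected requirement delay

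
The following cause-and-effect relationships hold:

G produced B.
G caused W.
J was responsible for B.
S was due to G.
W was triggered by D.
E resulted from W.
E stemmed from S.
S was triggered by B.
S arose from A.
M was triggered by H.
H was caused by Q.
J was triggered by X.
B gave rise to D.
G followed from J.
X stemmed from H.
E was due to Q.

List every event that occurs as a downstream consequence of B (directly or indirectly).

D, E, S, W

Direct effects: S, D.
2 steps out: W, E.
Not reachable from it: Q, H, M, X, A, J, G.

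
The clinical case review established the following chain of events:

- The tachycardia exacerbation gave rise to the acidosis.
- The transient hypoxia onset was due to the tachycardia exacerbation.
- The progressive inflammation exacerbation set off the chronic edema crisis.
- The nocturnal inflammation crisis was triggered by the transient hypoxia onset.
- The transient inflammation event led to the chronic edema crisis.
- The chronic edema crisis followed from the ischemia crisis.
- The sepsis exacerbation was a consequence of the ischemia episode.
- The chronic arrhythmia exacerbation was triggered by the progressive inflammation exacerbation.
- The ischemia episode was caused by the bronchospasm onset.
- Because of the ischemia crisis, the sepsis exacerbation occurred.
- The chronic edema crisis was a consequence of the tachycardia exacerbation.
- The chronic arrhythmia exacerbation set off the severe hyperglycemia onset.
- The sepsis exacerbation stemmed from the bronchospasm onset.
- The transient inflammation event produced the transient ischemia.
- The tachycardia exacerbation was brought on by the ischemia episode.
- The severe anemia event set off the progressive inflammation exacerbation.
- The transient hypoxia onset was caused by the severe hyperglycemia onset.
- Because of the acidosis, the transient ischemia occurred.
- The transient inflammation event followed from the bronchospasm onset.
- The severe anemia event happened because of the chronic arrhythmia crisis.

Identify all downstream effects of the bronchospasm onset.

the acidosis, the chronic edema crisis, the ischemia episode, the nocturnal inflammation crisis, the sepsis exacerbation, the tachycardia exacerbation, the transient hypoxia onset, the transient inflammation event, the transient ischemia

Direct effects: the transient inflammation event, the ischemia episode, the sepsis exacerbation.
2 steps out: the tachycardia exacerbation, the transient ischemia, the chronic edema crisis.
3 steps out: the transient hypoxia onset, the acidosis.
4 steps out: the nocturnal inflammation crisis.
Not reachable from it: the chronic arrhythmia crisis, the severe anemia event, the progressive inflammation exacerbation, the chronic arrhythmia exacerbation, the severe hyperglycemia onset, the ischemia crisis.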